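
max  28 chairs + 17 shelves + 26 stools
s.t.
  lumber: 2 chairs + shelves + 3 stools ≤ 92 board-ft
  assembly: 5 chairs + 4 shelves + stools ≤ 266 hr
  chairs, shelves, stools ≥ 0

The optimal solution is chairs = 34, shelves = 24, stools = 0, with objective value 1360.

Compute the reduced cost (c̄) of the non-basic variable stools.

-3

At the optimum: lumber uses 92 of 92 (binding); assembly uses 266 of 266 (binding).
Dual feasibility on the basic columns requires 2·y_lumber + 5·y_assembly = 28, 1·y_lumber + 4·y_assembly = 17.
Solving: y_lumber = 9, y_assembly = 2.
Reduced cost of stools: c₃ − yᵀa₃ = 26 − (9·3 + 2·1) = 26 − 29 = -3.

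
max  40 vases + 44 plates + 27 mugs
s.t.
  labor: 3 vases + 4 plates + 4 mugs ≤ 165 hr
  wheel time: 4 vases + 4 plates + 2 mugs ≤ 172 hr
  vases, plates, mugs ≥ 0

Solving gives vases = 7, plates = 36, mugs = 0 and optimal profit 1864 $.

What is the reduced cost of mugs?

At the optimum: labor uses 165 of 165 (binding); wheel time uses 172 of 172 (binding).
The binding rows give the dual system: 3·y_labor + 4·y_wheel time = 40 and 4·y_labor + 4·y_wheel time = 44.
Solving: y_labor = 4, y_wheel time = 7.
Reduced cost of mugs: c₃ − yᵀa₃ = 27 − (4·4 + 7·2) = 27 − 30 = -3.

-3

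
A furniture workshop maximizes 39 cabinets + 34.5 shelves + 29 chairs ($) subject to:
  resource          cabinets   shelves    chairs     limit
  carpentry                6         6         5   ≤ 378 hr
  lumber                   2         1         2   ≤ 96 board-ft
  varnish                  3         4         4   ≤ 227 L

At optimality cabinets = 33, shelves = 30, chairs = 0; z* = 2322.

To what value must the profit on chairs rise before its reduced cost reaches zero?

34

Binding: carpentry and lumber. Non-binding: varnish (8 unused).
By complementary slackness, y = 0 for the non-binding constraint.
The binding rows give the dual system: 6·y_carpentry + 2·y_lumber = 39 and 6·y_carpentry + 1·y_lumber = 34.5.
This yields shadow prices y_carpentry = 5, y_lumber = 4.5.
chairs enters the basis when its profit ≥ yᵀa₃ = 5·5 + 4.5·2 = 34.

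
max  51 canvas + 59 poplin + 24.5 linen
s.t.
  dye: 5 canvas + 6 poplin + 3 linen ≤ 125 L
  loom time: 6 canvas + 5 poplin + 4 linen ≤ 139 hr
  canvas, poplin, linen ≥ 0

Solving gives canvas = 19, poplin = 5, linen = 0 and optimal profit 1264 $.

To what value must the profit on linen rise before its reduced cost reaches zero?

31

Both dye and loom time are binding at x*.
The binding rows give the dual system: 5·y_dye + 6·y_loom time = 51 and 6·y_dye + 5·y_loom time = 59.
→ y_dye = 9 and y_loom time = 1.
linen enters the basis when its profit ≥ yᵀa₃ = 9·3 + 1·4 = 31.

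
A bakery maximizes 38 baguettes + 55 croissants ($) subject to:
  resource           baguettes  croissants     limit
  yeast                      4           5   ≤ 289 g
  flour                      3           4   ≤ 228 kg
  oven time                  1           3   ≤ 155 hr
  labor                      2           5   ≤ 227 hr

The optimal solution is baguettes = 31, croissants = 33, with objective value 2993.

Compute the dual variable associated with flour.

Check each constraint at x*: yeast 289/289 (tight); flour 225/228 (slack 3); oven time 130/155 (slack 25); labor 227/227 (tight).
By complementary slackness, y = 0 for the non-binding constraints.
Dual feasibility on the basic columns requires 4·y_yeast + 2·y_labor = 38, 5·y_yeast + 5·y_labor = 55.
This yields shadow prices y_yeast = 8, y_labor = 3.
Shadow price of flour = 0.

0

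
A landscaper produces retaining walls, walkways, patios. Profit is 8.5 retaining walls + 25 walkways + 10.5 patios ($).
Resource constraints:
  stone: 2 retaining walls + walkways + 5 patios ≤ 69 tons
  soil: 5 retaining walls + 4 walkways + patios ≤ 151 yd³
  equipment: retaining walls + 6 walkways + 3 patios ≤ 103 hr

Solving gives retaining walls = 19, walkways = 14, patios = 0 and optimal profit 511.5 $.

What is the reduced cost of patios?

Check each constraint at x*: stone 52/69 (slack 17); soil 151/151 (tight); equipment 103/103 (tight).
Since stone is not tight, its dual is 0.
The binding rows give the dual system: 5·y_soil + 1·y_equipment = 8.5 and 4·y_soil + 6·y_equipment = 25.
This yields shadow prices y_soil = 1, y_equipment = 3.5.
Reduced cost of patios: c₃ − yᵀa₃ = 10.5 − (1·1 + 3.5·3) = 10.5 − 11.5 = -1.

-1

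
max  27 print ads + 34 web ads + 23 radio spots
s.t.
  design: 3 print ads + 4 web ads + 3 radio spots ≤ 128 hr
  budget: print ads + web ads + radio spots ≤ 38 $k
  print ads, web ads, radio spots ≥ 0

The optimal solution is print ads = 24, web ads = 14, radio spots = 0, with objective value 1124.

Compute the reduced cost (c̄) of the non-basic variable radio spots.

-4

Check each constraint at x*: design 128/128 (tight); budget 38/38 (tight).
Dual feasibility on the basic columns requires 3·y_design + 1·y_budget = 27, 4·y_design + 1·y_budget = 34.
This yields shadow prices y_design = 7, y_budget = 6.
Reduced cost of radio spots: c₃ − yᵀa₃ = 23 − (7·3 + 6·1) = 23 − 27 = -4.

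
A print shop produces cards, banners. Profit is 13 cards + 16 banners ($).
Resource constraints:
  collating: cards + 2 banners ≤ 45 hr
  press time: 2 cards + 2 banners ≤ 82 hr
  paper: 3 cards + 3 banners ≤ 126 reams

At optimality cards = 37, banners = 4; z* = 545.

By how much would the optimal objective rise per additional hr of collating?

3

Binding: collating and press time. Non-binding: paper (3 unused).
Since paper is not tight, its dual is 0.
Dual feasibility on the basic columns requires 1·y_collating + 2·y_press time = 13, 2·y_collating + 2·y_press time = 16.
Solving: y_collating = 3, y_press time = 5.
Shadow price of collating = 3.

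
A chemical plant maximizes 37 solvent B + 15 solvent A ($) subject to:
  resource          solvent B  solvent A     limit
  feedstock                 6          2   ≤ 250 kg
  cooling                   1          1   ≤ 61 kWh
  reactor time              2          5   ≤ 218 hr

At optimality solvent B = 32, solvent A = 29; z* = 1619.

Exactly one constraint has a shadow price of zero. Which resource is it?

feedstock: 250/250 (binding)
cooling: 61/61 (binding)
reactor time: 209/218 (slack 9)
By complementary slackness, a constraint with positive slack has shadow price 0 → reactor time.

reactor time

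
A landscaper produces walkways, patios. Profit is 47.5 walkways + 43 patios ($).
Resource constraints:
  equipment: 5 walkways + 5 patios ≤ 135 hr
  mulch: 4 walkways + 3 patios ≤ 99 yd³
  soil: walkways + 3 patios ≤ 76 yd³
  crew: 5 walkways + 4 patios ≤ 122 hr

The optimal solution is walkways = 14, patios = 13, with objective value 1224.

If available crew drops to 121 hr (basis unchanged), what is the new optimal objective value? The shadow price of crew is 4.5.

Δb = -1, so new z* = 1224 + (4.5)·(-1) = 1224 − 4.5 = 1219.5.

1219.5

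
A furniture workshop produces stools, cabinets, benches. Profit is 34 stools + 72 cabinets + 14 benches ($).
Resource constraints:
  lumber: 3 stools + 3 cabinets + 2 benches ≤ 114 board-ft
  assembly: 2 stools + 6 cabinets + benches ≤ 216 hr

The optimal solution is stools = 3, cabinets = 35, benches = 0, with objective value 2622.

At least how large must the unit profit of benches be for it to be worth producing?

19.5

At the optimum: lumber uses 114 of 114 (binding); assembly uses 216 of 216 (binding).
From A_Bᵀ y = c: 3·y_lumber + 2·y_assembly = 34; 3·y_lumber + 6·y_assembly = 72.
This yields shadow prices y_lumber = 5, y_assembly = 9.5.
benches enters the basis when its profit ≥ yᵀa₃ = 5·2 + 9.5·1 = 19.5.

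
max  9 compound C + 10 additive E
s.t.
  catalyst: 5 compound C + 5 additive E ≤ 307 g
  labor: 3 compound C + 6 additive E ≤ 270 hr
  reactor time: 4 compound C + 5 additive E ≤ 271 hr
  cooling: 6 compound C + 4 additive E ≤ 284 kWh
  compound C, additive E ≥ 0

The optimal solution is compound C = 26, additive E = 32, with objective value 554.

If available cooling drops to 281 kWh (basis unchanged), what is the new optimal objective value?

551

Check each constraint at x*: catalyst 290/307 (slack 17); labor 270/270 (tight); reactor time 264/271 (slack 7); cooling 284/284 (tight).
By complementary slackness, y = 0 for the non-binding constraints.
The binding rows give the dual system: 3·y_labor + 6·y_cooling = 9 and 6·y_labor + 4·y_cooling = 10.
Solving: y_labor = 1, y_cooling = 1.
Δz = y_cooling·Δb = 1 × (-3) = -3, so new z* = 554 − 3 = 551.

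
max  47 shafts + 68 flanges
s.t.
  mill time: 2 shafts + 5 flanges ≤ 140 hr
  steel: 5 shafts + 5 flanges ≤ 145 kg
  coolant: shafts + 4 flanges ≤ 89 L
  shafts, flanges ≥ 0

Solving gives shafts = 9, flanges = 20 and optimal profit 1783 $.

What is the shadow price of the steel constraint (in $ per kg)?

8

Check each constraint at x*: mill time 118/140 (slack 22); steel 145/145 (tight); coolant 89/89 (tight).
Slack constraints have shadow price 0 (complementary slackness).
Dual feasibility on the basic columns requires 5·y_steel + 1·y_coolant = 47, 5·y_steel + 4·y_coolant = 68.
Solving: y_steel = 8, y_coolant = 7.
Shadow price of steel = 8.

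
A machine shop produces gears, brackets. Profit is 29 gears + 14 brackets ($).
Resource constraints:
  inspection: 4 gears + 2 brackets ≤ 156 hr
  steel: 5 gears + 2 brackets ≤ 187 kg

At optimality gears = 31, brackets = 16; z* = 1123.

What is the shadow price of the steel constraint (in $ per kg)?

At the optimum: inspection uses 156 of 156 (binding); steel uses 187 of 187 (binding).
Dual feasibility on the basic columns requires 4·y_inspection + 5·y_steel = 29, 2·y_inspection + 2·y_steel = 14.
This yields shadow prices y_inspection = 6, y_steel = 1.
Shadow price of steel = 1.

1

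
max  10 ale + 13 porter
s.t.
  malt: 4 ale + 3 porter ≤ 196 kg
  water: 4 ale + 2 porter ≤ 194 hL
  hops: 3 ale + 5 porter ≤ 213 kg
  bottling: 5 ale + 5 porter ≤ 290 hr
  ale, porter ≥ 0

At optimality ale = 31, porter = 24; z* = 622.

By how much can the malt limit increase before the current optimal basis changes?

16.5

Binding constraints: malt, hops. The basis is B = [[4,3],[3,5]] with det 11.
Per unit increase in malt, x* moves by d = (0.4545, -0.2727).
The basis stays optimal until bottling becomes binding; allowable increase = 16.5 kg.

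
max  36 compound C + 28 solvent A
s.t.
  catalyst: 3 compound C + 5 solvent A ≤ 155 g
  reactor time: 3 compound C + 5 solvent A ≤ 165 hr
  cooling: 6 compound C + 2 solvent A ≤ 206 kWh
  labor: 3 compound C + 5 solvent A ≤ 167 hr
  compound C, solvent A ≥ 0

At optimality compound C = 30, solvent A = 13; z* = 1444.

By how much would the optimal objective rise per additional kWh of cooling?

4

Check each constraint at x*: catalyst 155/155 (tight); reactor time 155/165 (slack 10); cooling 206/206 (tight); labor 155/167 (slack 12).
By complementary slackness, y = 0 for the non-binding constraints.
Dual feasibility on the basic columns requires 3·y_catalyst + 6·y_cooling = 36, 5·y_catalyst + 2·y_cooling = 28.
→ y_catalyst = 4 and y_cooling = 4.
Shadow price of cooling = 4.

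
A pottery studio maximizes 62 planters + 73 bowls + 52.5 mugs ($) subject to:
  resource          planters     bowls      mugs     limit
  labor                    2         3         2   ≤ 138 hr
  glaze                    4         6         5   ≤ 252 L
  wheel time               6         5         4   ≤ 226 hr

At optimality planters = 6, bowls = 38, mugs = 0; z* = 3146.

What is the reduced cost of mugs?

Binding: glaze and wheel time. Non-binding: labor (12 unused).
Since labor is not tight, its dual is 0.
The binding rows give the dual system: 4·y_glaze + 6·y_wheel time = 62 and 6·y_glaze + 5·y_wheel time = 73.
→ y_glaze = 8 and y_wheel time = 5.
Reduced cost of mugs: c₃ − yᵀa₃ = 52.5 − (8·5 + 5·4) = 52.5 − 60 = -7.5.

-7.5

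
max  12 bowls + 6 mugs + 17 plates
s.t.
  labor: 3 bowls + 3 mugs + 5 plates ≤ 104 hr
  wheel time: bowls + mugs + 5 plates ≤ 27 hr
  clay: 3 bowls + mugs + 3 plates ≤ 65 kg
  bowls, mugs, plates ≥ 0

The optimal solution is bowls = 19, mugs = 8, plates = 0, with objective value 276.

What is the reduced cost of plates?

-7

Binding: wheel time and clay. Non-binding: labor (23 unused).
Since labor is not tight, its dual is 0.
The binding rows give the dual system: 1·y_wheel time + 3·y_clay = 12 and 1·y_wheel time + 1·y_clay = 6.
Solving: y_wheel time = 3, y_clay = 3.
Reduced cost of plates: c₃ − yᵀa₃ = 17 − (3·5 + 3·3) = 17 − 24 = -7.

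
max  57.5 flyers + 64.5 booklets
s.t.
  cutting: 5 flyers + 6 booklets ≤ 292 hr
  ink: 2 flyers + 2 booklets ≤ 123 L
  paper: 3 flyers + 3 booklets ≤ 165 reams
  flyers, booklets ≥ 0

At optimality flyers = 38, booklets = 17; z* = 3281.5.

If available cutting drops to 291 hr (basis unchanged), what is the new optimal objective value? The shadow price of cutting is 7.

Δb = -1, so new z* = 3281.5 + (7)·(-1) = 3281.5 − 7 = 3274.5.

3274.5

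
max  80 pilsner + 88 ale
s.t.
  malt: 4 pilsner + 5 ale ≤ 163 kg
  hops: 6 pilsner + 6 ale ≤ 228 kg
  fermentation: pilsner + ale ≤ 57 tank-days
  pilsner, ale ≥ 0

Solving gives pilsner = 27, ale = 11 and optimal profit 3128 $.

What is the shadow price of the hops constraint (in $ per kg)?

At the optimum: malt uses 163 of 163 (binding); hops uses 228 of 228 (binding); fermentation uses 38 of 57 (slack = 19).
Slack constraints have shadow price 0 (complementary slackness).
The binding rows give the dual system: 4·y_malt + 6·y_hops = 80 and 5·y_malt + 6·y_hops = 88.
This yields shadow prices y_malt = 8, y_hops = 8.
Shadow price of hops = 8.

8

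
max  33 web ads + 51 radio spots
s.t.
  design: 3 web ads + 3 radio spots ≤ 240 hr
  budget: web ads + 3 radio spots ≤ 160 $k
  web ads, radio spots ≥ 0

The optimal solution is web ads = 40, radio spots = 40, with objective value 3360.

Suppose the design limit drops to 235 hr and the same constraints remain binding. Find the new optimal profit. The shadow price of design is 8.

3320

Δb = -5, so new z* = 3360 + (8)·(-5) = 3360 − 40 = 3320.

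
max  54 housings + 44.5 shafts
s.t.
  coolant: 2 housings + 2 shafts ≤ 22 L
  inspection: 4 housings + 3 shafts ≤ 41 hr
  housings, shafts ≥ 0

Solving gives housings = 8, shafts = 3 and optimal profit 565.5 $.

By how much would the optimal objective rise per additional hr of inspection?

9.5

Both coolant and inspection are binding at x*.
The binding rows give the dual system: 2·y_coolant + 4·y_inspection = 54 and 2·y_coolant + 3·y_inspection = 44.5.
Solving: y_coolant = 8, y_inspection = 9.5.
Shadow price of inspection = 9.5.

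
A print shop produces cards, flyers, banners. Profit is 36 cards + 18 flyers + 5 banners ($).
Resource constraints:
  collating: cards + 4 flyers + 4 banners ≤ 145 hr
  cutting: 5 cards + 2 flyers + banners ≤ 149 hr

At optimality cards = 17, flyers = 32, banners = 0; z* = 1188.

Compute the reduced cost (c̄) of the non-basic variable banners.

-6

Check each constraint at x*: collating 145/145 (tight); cutting 149/149 (tight).
Dual feasibility on the basic columns requires 1·y_collating + 5·y_cutting = 36, 4·y_collating + 2·y_cutting = 18.
→ y_collating = 1 and y_cutting = 7.
Reduced cost of banners: c₃ − yᵀa₃ = 5 − (1·4 + 7·1) = 5 − 11 = -6.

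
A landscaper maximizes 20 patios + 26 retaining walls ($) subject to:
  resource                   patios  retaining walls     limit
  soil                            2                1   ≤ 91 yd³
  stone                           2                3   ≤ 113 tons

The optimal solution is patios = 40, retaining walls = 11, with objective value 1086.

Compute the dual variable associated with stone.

Check each constraint at x*: soil 91/91 (tight); stone 113/113 (tight).
The binding rows give the dual system: 2·y_soil + 2·y_stone = 20 and 1·y_soil + 3·y_stone = 26.
→ y_soil = 2 and y_stone = 8.
Shadow price of stone = 8.

8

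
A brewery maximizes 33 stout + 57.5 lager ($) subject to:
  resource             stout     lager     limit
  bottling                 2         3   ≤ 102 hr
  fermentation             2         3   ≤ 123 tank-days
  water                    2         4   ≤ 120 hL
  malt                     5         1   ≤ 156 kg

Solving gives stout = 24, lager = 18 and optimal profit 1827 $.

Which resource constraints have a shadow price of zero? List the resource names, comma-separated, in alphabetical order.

bottling: 102/102 (binding)
fermentation: 102/123 (slack 21)
water: 120/120 (binding)
malt: 138/156 (slack 18)
By complementary slackness, a constraint with positive slack has shadow price 0 → fermentation, malt.

fermentation, malt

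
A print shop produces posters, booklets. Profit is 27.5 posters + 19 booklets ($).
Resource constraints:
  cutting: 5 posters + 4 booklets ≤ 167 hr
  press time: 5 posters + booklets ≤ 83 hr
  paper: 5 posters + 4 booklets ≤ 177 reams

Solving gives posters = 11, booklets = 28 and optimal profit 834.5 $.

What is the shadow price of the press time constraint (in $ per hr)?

1

Binding: cutting and press time. Non-binding: paper (10 unused).
Since paper is not tight, its dual is 0.
From A_Bᵀ y = c: 5·y_cutting + 5·y_press time = 27.5; 4·y_cutting + 1·y_press time = 19.
→ y_cutting = 4.5 and y_press time = 1.
Shadow price of press time = 1.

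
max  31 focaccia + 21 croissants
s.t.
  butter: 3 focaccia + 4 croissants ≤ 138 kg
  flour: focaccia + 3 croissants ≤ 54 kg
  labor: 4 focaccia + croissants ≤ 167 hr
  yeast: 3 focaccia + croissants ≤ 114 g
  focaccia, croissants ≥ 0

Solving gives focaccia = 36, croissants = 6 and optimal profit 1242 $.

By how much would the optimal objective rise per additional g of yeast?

9

Binding: flour and yeast. Non-binding: butter (6 unused), labor (17 unused).
Slack constraints have shadow price 0 (complementary slackness).
From A_Bᵀ y = c: 1·y_flour + 3·y_yeast = 31; 3·y_flour + 1·y_yeast = 21.
→ y_flour = 4 and y_yeast = 9.
Shadow price of yeast = 9.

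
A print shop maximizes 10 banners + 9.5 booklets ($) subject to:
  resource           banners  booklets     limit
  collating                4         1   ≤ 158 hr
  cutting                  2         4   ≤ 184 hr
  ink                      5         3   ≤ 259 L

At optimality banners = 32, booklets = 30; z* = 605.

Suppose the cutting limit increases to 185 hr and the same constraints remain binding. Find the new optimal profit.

607

Check each constraint at x*: collating 158/158 (tight); cutting 184/184 (tight); ink 250/259 (slack 9).
Since ink is not tight, its dual is 0.
Dual feasibility on the basic columns requires 4·y_collating + 2·y_cutting = 10, 1·y_collating + 4·y_cutting = 9.5.
→ y_collating = 1.5 and y_cutting = 2.
Δz = y_cutting·Δb = 2 × (1) = 2, so new z* = 605 + 2 = 607.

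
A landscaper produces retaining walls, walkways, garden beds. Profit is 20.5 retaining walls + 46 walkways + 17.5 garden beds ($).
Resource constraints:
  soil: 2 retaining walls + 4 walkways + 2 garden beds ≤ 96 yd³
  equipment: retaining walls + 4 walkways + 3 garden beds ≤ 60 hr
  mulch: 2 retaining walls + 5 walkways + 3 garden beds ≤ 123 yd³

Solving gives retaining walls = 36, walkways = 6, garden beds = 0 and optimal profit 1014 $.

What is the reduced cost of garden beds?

-8

At the optimum: soil uses 96 of 96 (binding); equipment uses 60 of 60 (binding); mulch uses 102 of 123 (slack = 21).
By complementary slackness, y = 0 for the non-binding constraint.
Dual feasibility on the basic columns requires 2·y_soil + 1·y_equipment = 20.5, 4·y_soil + 4·y_equipment = 46.
This yields shadow prices y_soil = 9, y_equipment = 2.5.
Reduced cost of garden beds: c₃ − yᵀa₃ = 17.5 − (9·2 + 2.5·3) = 17.5 − 25.5 = -8.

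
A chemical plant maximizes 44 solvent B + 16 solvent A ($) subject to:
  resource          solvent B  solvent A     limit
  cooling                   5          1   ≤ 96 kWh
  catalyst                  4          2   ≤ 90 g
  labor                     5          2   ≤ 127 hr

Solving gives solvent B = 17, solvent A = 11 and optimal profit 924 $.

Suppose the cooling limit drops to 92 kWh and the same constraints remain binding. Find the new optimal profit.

908

Check each constraint at x*: cooling 96/96 (tight); catalyst 90/90 (tight); labor 107/127 (slack 20).
By complementary slackness, y = 0 for the non-binding constraint.
Dual feasibility on the basic columns requires 5·y_cooling + 4·y_catalyst = 44, 1·y_cooling + 2·y_catalyst = 16.
Solving: y_cooling = 4, y_catalyst = 6.
Δz = y_cooling·Δb = 4 × (-4) = -16, so new z* = 924 − 16 = 908.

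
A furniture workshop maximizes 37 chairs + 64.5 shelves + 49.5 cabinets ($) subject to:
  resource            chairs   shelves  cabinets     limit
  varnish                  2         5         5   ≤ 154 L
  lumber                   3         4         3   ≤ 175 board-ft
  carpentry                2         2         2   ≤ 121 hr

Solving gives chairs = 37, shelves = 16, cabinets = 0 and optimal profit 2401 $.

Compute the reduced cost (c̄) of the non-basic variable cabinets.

At the optimum: varnish uses 154 of 154 (binding); lumber uses 175 of 175 (binding); carpentry uses 106 of 121 (slack = 15).
By complementary slackness, y = 0 for the non-binding constraint.
From A_Bᵀ y = c: 2·y_varnish + 3·y_lumber = 37; 5·y_varnish + 4·y_lumber = 64.5.
This yields shadow prices y_varnish = 6.5, y_lumber = 8.
Reduced cost of cabinets: c₃ − yᵀa₃ = 49.5 − (6.5·5 + 8·3) = 49.5 − 56.5 = -7.

-7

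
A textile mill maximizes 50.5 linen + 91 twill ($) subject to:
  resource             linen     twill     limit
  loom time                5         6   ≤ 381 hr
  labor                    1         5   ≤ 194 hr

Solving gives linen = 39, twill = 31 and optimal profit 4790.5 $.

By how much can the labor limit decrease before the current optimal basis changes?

Binding constraints: loom time, labor. The basis is B = [[5,6],[1,5]] with det 19.
Per unit decrease in labor, x* moves by d = (0.3158, -0.2632).
The basis stays optimal until twill reaches 0; allowable decrease = 117.8 hr.

117.8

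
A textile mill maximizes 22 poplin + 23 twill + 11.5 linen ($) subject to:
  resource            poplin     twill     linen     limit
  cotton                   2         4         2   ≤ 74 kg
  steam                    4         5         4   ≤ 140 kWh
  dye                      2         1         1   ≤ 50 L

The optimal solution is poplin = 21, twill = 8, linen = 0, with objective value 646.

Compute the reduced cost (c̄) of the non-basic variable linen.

At the optimum: cotton uses 74 of 74 (binding); steam uses 124 of 140 (slack = 16); dye uses 50 of 50 (binding).
Slack constraints have shadow price 0 (complementary slackness).
From A_Bᵀ y = c: 2·y_cotton + 2·y_dye = 22; 4·y_cotton + 1·y_dye = 23.
→ y_cotton = 4 and y_dye = 7.
Reduced cost of linen: c₃ − yᵀa₃ = 11.5 − (4·2 + 7·1) = 11.5 − 15 = -3.5.

-3.5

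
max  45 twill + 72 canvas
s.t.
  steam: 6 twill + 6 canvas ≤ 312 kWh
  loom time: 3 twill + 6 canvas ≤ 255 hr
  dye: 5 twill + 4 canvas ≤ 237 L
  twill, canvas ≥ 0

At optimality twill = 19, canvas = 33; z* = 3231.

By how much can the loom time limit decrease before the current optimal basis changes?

30

Binding constraints: steam, loom time. The basis is B = [[6,6],[3,6]] with det 18.
Per unit decrease in loom time, x* moves by d = (0.3333, -0.3333).
The basis stays optimal until dye becomes binding; allowable decrease = 30 hr.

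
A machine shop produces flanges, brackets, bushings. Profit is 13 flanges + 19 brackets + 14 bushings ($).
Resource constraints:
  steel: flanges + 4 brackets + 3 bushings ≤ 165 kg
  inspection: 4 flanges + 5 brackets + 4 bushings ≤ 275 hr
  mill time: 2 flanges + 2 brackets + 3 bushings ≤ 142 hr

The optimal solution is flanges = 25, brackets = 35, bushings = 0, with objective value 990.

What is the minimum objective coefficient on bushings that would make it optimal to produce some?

At the optimum: steel uses 165 of 165 (binding); inspection uses 275 of 275 (binding); mill time uses 120 of 142 (slack = 22).
Slack constraints have shadow price 0 (complementary slackness).
From A_Bᵀ y = c: 1·y_steel + 4·y_inspection = 13; 4·y_steel + 5·y_inspection = 19.
This yields shadow prices y_steel = 1, y_inspection = 3.
bushings enters the basis when its profit ≥ yᵀa₃ = 1·3 + 3·4 = 15.

15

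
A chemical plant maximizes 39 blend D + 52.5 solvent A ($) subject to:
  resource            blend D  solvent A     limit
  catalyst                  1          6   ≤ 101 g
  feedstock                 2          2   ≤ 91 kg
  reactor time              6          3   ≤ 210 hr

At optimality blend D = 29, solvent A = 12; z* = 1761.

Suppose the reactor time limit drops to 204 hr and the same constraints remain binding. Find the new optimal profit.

1728

Binding: catalyst and reactor time. Non-binding: feedstock (9 unused).
Slack constraints have shadow price 0 (complementary slackness).
Dual feasibility on the basic columns requires 1·y_catalyst + 6·y_reactor time = 39, 6·y_catalyst + 3·y_reactor time = 52.5.
Solving: y_catalyst = 6, y_reactor time = 5.5.
Δz = y_reactor time·Δb = 5.5 × (-6) = -33, so new z* = 1761 − 33 = 1728.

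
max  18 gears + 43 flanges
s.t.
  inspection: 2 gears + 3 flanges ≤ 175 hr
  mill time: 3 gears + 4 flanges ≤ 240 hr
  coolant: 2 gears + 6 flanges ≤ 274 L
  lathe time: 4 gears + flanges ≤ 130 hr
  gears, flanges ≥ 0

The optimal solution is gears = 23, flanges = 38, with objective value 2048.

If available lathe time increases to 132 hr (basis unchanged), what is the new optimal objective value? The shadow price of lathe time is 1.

Δb = 2, so new z* = 2048 + (1)·(2) = 2048 + 2 = 2050.

2050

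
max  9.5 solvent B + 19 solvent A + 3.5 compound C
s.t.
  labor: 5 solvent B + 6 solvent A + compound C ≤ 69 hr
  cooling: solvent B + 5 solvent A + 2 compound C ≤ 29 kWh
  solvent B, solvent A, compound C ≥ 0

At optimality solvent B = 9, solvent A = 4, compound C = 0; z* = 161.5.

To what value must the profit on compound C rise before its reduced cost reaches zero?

5.5

Check each constraint at x*: labor 69/69 (tight); cooling 29/29 (tight).
From A_Bᵀ y = c: 5·y_labor + 1·y_cooling = 9.5; 6·y_labor + 5·y_cooling = 19.
→ y_labor = 1.5 and y_cooling = 2.
compound C enters the basis when its profit ≥ yᵀa₃ = 1.5·1 + 2·2 = 5.5.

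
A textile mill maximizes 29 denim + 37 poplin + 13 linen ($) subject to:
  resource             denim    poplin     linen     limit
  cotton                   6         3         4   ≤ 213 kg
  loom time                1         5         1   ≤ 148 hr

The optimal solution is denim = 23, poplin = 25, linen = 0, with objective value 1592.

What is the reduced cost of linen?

Both cotton and loom time are binding at x*.
Dual feasibility on the basic columns requires 6·y_cotton + 1·y_loom time = 29, 3·y_cotton + 5·y_loom time = 37.
Solving: y_cotton = 4, y_loom time = 5.
Reduced cost of linen: c₃ − yᵀa₃ = 13 − (4·4 + 5·1) = 13 − 21 = -8.

-8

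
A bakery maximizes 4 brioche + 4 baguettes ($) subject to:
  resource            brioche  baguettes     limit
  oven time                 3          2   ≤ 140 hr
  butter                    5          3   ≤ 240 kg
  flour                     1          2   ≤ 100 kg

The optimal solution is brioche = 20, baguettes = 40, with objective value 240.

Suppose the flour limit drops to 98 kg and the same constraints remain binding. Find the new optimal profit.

At the optimum: oven time uses 140 of 140 (binding); butter uses 220 of 240 (slack = 20); flour uses 100 of 100 (binding).
By complementary slackness, y = 0 for the non-binding constraint.
Dual feasibility on the basic columns requires 3·y_oven time + 1·y_flour = 4, 2·y_oven time + 2·y_flour = 4.
Solving: y_oven time = 1, y_flour = 1.
Δz = y_flour·Δb = 1 × (-2) = -2, so new z* = 240 − 2 = 238.

238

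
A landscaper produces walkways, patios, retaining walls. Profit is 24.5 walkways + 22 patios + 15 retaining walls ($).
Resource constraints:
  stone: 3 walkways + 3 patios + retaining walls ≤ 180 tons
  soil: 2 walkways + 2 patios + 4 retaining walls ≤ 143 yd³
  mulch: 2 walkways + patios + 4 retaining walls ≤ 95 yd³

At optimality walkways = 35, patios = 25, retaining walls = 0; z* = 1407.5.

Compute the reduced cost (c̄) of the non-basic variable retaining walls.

Check each constraint at x*: stone 180/180 (tight); soil 120/143 (slack 23); mulch 95/95 (tight).
Slack constraints have shadow price 0 (complementary slackness).
The binding rows give the dual system: 3·y_stone + 2·y_mulch = 24.5 and 3·y_stone + 1·y_mulch = 22.
Solving: y_stone = 6.5, y_mulch = 2.5.
Reduced cost of retaining walls: c₃ − yᵀa₃ = 15 − (6.5·1 + 2.5·4) = 15 − 16.5 = -1.5.

-1.5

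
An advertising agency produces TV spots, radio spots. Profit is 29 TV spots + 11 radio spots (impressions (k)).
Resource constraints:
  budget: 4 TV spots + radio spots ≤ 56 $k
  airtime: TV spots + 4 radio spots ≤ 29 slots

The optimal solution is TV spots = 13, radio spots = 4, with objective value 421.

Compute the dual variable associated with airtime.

Both budget and airtime are binding at x*.
The binding rows give the dual system: 4·y_budget + 1·y_airtime = 29 and 1·y_budget + 4·y_airtime = 11.
→ y_budget = 7 and y_airtime = 1.
Shadow price of airtime = 1.

1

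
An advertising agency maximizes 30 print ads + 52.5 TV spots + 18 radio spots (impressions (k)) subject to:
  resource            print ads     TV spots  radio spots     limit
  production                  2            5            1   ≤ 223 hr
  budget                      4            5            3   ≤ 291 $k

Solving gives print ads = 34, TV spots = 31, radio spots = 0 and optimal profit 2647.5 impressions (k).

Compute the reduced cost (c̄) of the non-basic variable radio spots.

-1.5

Check each constraint at x*: production 223/223 (tight); budget 291/291 (tight).
Dual feasibility on the basic columns requires 2·y_production + 4·y_budget = 30, 5·y_production + 5·y_budget = 52.5.
Solving: y_production = 6, y_budget = 4.5.
Reduced cost of radio spots: c₃ − yᵀa₃ = 18 − (6·1 + 4.5·3) = 18 − 19.5 = -1.5.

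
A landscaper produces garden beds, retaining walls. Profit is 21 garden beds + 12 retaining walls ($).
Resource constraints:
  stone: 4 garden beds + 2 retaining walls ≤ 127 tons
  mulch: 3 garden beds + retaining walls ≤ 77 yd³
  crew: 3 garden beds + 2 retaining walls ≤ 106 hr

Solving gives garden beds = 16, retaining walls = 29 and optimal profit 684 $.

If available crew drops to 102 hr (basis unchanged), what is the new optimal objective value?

Check each constraint at x*: stone 122/127 (slack 5); mulch 77/77 (tight); crew 106/106 (tight).
Slack constraints have shadow price 0 (complementary slackness).
The binding rows give the dual system: 3·y_mulch + 3·y_crew = 21 and 1·y_mulch + 2·y_crew = 12.
This yields shadow prices y_mulch = 2, y_crew = 5.
Δz = y_crew·Δb = 5 × (-4) = -20, so new z* = 684 − 20 = 664.

664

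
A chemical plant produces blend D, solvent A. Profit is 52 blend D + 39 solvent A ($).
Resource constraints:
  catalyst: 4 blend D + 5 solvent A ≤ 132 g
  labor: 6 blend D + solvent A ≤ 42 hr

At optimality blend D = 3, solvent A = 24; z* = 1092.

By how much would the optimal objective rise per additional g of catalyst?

7

Check each constraint at x*: catalyst 132/132 (tight); labor 42/42 (tight).
From A_Bᵀ y = c: 4·y_catalyst + 6·y_labor = 52; 5·y_catalyst + 1·y_labor = 39.
This yields shadow prices y_catalyst = 7, y_labor = 4.
Shadow price of catalyst = 7.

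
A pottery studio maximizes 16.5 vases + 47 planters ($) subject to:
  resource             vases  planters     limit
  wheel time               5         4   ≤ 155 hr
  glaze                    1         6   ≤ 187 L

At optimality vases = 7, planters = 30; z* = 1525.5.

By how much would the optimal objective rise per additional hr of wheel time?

Both wheel time and glaze are binding at x*.
From A_Bᵀ y = c: 5·y_wheel time + 1·y_glaze = 16.5; 4·y_wheel time + 6·y_glaze = 47.
This yields shadow prices y_wheel time = 2, y_glaze = 6.5.
Shadow price of wheel time = 2.

2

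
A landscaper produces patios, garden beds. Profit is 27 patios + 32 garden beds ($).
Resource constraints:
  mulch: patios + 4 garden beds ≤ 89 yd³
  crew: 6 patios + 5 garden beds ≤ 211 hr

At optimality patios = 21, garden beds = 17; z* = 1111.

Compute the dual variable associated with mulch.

3

Check each constraint at x*: mulch 89/89 (tight); crew 211/211 (tight).
From A_Bᵀ y = c: 1·y_mulch + 6·y_crew = 27; 4·y_mulch + 5·y_crew = 32.
→ y_mulch = 3 and y_crew = 4.
Shadow price of mulch = 3.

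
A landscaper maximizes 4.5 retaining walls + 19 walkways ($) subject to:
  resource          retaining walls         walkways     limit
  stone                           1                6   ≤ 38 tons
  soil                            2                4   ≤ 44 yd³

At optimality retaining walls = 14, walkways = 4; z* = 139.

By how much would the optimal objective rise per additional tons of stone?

Check each constraint at x*: stone 38/38 (tight); soil 44/44 (tight).
Dual feasibility on the basic columns requires 1·y_stone + 2·y_soil = 4.5, 6·y_stone + 4·y_soil = 19.
Solving: y_stone = 2.5, y_soil = 1.
Shadow price of stone = 2.5.

2.5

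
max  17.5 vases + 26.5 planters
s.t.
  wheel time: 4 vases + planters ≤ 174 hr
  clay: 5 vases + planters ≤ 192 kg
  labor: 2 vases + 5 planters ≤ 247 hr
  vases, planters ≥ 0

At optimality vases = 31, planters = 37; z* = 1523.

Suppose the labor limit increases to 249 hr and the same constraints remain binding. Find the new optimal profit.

1533

Binding: clay and labor. Non-binding: wheel time (13 unused).
By complementary slackness, y = 0 for the non-binding constraint.
The binding rows give the dual system: 5·y_clay + 2·y_labor = 17.5 and 1·y_clay + 5·y_labor = 26.5.
→ y_clay = 1.5 and y_labor = 5.
Δz = y_labor·Δb = 5 × (2) = 10, so new z* = 1523 + 10 = 1533.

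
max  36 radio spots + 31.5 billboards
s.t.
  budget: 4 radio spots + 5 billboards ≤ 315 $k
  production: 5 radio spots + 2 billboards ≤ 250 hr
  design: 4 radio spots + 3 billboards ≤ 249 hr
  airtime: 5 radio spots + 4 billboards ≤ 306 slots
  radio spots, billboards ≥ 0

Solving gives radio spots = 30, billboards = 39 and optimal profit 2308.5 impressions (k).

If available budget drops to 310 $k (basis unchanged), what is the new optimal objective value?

2301

Check each constraint at x*: budget 315/315 (tight); production 228/250 (slack 22); design 237/249 (slack 12); airtime 306/306 (tight).
Since production, design are not tight, their duals are 0.
The binding rows give the dual system: 4·y_budget + 5·y_airtime = 36 and 5·y_budget + 4·y_airtime = 31.5.
→ y_budget = 1.5 and y_airtime = 6.
Δz = y_budget·Δb = 1.5 × (-5) = -7.5, so new z* = 2308.5 − 7.5 = 2301.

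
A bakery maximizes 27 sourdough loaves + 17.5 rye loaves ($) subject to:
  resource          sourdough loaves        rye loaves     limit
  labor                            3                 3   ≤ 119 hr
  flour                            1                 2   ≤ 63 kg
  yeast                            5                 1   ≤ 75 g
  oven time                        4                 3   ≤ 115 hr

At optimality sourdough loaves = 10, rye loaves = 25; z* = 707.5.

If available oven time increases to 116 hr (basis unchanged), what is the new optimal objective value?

713

Binding: yeast and oven time. Non-binding: labor (14 unused), flour (3 unused).
Slack constraints have shadow price 0 (complementary slackness).
From A_Bᵀ y = c: 5·y_yeast + 4·y_oven time = 27; 1·y_yeast + 3·y_oven time = 17.5.
This yields shadow prices y_yeast = 1, y_oven time = 5.5.
Δz = y_oven time·Δb = 5.5 × (1) = 5.5, so new z* = 707.5 + 5.5 = 713.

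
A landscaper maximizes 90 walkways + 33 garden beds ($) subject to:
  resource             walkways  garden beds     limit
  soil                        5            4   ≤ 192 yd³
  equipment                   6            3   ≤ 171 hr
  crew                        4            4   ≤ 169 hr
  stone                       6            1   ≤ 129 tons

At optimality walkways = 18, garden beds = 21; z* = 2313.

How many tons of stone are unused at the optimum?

stone used = 6·18 + 1·21 = 129; slack = 129 − 129 = 0.

0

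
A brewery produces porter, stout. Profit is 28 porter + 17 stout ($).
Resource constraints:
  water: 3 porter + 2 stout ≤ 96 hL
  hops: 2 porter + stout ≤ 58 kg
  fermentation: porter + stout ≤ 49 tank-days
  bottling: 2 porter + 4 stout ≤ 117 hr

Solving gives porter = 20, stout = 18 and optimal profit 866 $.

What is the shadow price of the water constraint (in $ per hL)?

6

Check each constraint at x*: water 96/96 (tight); hops 58/58 (tight); fermentation 38/49 (slack 11); bottling 112/117 (slack 5).
Since fermentation, bottling are not tight, their duals are 0.
From A_Bᵀ y = c: 3·y_water + 2·y_hops = 28; 2·y_water + 1·y_hops = 17.
Solving: y_water = 6, y_hops = 5.
Shadow price of water = 6.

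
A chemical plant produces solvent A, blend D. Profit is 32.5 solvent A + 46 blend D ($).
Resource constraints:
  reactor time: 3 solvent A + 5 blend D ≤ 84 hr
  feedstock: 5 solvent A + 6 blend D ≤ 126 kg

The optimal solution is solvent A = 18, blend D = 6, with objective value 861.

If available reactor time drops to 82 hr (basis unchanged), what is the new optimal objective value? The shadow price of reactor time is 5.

851

Δb = -2, so new z* = 861 + (5)·(-2) = 861 − 10 = 851.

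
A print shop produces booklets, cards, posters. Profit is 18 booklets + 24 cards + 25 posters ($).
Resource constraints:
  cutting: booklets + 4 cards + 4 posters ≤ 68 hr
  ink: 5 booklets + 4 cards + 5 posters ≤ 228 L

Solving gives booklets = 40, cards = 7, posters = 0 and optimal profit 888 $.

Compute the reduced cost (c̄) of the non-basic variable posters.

-2

Check each constraint at x*: cutting 68/68 (tight); ink 228/228 (tight).
The binding rows give the dual system: 1·y_cutting + 5·y_ink = 18 and 4·y_cutting + 4·y_ink = 24.
This yields shadow prices y_cutting = 3, y_ink = 3.
Reduced cost of posters: c₃ − yᵀa₃ = 25 − (3·4 + 3·5) = 25 − 27 = -2.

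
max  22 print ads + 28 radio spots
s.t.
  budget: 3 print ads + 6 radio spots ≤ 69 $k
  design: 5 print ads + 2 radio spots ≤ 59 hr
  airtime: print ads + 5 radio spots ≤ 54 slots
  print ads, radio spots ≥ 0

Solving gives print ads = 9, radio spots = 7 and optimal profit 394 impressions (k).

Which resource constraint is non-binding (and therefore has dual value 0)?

airtime

budget: 69/69 (binding)
design: 59/59 (binding)
airtime: 44/54 (slack 10)
By complementary slackness, a constraint with positive slack has shadow price 0 → airtime.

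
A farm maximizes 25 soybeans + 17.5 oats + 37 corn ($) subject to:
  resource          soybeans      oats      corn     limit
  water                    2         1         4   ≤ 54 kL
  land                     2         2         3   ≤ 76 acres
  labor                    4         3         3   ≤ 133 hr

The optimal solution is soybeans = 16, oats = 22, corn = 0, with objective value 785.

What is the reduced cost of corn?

-8

Binding: water and land. Non-binding: labor (3 unused).
By complementary slackness, y = 0 for the non-binding constraint.
Dual feasibility on the basic columns requires 2·y_water + 2·y_land = 25, 1·y_water + 2·y_land = 17.5.
This yields shadow prices y_water = 7.5, y_land = 5.
Reduced cost of corn: c₃ − yᵀa₃ = 37 − (7.5·4 + 5·3) = 37 − 45 = -8.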